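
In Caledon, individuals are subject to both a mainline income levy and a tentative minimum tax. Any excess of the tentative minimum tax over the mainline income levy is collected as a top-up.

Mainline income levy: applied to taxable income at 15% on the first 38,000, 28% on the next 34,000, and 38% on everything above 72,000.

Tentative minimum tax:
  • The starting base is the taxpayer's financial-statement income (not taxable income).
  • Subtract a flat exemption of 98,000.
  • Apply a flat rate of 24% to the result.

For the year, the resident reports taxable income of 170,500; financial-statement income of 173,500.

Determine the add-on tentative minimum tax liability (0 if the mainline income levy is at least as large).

0

Mainline income levy:
  38,000 × 15% = 5,700
  34,000 × 28% = 9,520
  98,500 × 38% = 37,430
  → 52,650

Tentative minimum tax:
  Base (financial-statement income): 173,500
  Less exemption 98,000 → base 75,500
  75,500 × 24% = 18,120

18,120 ≤ 52,650, so no add-on is due.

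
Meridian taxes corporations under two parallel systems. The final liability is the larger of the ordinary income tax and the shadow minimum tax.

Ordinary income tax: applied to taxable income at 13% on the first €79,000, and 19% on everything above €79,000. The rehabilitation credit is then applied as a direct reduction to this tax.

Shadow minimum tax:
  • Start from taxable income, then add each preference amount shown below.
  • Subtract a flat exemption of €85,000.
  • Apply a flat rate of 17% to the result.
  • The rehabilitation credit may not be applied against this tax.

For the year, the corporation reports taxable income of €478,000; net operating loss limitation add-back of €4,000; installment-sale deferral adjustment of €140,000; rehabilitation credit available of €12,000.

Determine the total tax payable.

€91,290

Ordinary income tax:
  €79,000 × 13% = €10,270
  €399,000 × 19% = €75,810
  → €86,080
  Less rehabilitation credit €12,000 → €74,080

Shadow minimum tax:
  Adjusted income: €478,000 + €4,000 + €140,000 = €622,000
  Less exemption €85,000 → base €537,000
  €537,000 × 17% = €91,290

€91,290 > €74,080, so the shadow minimum tax is the binding amount.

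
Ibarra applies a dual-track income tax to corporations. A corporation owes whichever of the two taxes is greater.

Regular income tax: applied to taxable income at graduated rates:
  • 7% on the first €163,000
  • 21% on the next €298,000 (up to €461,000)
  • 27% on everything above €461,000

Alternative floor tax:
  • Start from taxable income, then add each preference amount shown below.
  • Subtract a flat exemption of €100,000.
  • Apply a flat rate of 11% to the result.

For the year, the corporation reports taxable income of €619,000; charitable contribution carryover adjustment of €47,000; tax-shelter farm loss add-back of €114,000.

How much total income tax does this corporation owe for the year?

Alternative floor tax:
  Adjusted income: €619,000 + €47,000 + €114,000 = €780,000
  Less exemption €100,000 → base €680,000
  €680,000 × 11% = €74,800

Regular income tax:
  €163,000 × 7% = €11,410
  €298,000 × 21% = €62,580
  €158,000 × 27% = €42,660
  → €116,650

€116,650 > €74,800, so the regular income tax governs.

€116,650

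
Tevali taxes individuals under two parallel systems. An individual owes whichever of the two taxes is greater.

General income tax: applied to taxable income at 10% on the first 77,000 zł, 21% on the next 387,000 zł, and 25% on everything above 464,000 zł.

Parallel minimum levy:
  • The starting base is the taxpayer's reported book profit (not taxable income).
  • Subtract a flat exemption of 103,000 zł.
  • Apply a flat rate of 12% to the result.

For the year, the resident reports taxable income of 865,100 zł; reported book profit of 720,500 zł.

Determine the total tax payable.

General income tax:
  77,000 zł × 10% = 7,700 zł
  387,000 zł × 21% = 81,270 zł
  401,100 zł × 25% = 100,275 zł
  → 189,245 zł

Parallel minimum levy:
  Base (reported book profit): 720,500 zł
  Less exemption 103,000 zł → base 617,500 zł
  617,500 zł × 12% = 74,100 zł

189,245 zł > 74,100 zł, so the general income tax governs.

189,245 zł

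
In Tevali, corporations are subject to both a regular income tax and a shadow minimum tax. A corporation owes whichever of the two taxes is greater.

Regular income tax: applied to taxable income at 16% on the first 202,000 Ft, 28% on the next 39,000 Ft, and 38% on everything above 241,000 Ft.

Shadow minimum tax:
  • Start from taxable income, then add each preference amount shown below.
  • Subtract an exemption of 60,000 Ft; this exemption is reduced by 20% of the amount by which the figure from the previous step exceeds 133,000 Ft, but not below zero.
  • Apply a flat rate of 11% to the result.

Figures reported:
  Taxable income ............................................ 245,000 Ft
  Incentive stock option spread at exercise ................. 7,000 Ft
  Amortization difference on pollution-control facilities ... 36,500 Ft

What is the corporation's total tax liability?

44,760 Ft

Shadow minimum tax:
  Adjusted income: 245,000 Ft + 7,000 Ft + 36,500 Ft = 288,500 Ft
  Exemption: 60,000 Ft − 20% × (288,500 Ft − 133,000 Ft) = 60,000 Ft − 31,100 Ft = 28,900 Ft
  Base: 288,500 Ft − 28,900 Ft = 259,600 Ft
  259,600 Ft × 11% = 28,556 Ft

Regular income tax:
  202,000 Ft × 16% = 32,320 Ft
  39,000 Ft × 28% = 10,920 Ft
  4,000 Ft × 38% = 1,520 Ft
  → 44,760 Ft

44,760 Ft > 28,556 Ft, so the regular income tax governs.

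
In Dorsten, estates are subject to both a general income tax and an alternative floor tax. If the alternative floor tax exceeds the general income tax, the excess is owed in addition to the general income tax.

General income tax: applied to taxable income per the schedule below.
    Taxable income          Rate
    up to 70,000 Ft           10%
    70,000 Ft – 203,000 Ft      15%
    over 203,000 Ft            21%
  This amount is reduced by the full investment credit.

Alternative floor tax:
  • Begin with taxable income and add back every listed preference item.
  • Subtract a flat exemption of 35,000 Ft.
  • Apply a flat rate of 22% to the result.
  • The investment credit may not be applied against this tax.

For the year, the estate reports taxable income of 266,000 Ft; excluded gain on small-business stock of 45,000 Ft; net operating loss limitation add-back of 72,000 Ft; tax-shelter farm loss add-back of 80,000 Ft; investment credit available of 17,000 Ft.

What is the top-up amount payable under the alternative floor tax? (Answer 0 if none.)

70,980 Ft

General income tax:
  70,000 Ft × 10% = 7,000 Ft
  133,000 Ft × 15% = 19,950 Ft
  63,000 Ft × 21% = 13,230 Ft
  → 40,180 Ft
  Less investment credit 17,000 Ft → 23,180 Ft

Alternative floor tax:
  Adjusted income: 266,000 Ft + 45,000 Ft + 72,000 Ft + 80,000 Ft = 463,000 Ft
  Less exemption 35,000 Ft → base 428,000 Ft
  428,000 Ft × 22% = 94,160 Ft

Excess of alternative floor tax over general income tax: 94,160 Ft − 23,180 Ft = 70,980 Ft.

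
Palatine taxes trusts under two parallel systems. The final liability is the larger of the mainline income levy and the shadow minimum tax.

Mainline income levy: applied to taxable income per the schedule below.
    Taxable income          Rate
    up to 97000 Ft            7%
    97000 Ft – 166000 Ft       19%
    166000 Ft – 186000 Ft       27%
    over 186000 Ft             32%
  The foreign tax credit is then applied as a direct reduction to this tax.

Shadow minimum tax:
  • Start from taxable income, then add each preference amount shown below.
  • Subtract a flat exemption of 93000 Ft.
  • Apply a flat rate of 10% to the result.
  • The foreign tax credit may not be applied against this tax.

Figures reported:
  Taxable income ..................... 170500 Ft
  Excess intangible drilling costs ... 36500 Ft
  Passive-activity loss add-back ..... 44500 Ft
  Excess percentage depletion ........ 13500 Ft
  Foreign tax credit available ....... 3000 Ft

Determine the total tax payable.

18115 Ft

Mainline income levy:
  97000 Ft × 7% = 6790 Ft
  69000 Ft × 19% = 13110 Ft
  4500 Ft × 27% = 1215 Ft
  → 21115 Ft
  Less foreign tax credit 3000 Ft → 18115 Ft

Shadow minimum tax:
  Adjusted income: 170500 Ft + 36500 Ft + 44500 Ft + 13500 Ft = 265000 Ft
  Less exemption 93000 Ft → base 172000 Ft
  172000 Ft × 10% = 17200 Ft

18115 Ft > 17200 Ft, so the mainline income levy governs.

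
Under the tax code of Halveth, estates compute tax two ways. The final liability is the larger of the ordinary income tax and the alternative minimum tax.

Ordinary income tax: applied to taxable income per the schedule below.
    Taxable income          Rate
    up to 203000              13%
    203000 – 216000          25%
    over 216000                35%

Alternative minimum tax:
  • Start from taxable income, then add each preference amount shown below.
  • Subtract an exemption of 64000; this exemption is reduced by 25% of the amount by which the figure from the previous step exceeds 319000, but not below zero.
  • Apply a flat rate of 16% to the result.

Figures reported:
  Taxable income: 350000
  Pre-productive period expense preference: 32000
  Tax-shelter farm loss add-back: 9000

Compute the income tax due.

76540

Alternative minimum tax:
  Adjusted income: 350000 + 32000 + 9000 = 391000
  Exemption: 64000 − 25% × (391000 − 319000) = 64000 − 18000 = 46000
  Base: 391000 − 46000 = 345000
  345000 × 16% = 55200

Ordinary income tax:
  203000 × 13% = 26390
  13000 × 25% = 3250
  134000 × 35% = 46900
  → 76540

76540 > 55200, so the ordinary income tax governs.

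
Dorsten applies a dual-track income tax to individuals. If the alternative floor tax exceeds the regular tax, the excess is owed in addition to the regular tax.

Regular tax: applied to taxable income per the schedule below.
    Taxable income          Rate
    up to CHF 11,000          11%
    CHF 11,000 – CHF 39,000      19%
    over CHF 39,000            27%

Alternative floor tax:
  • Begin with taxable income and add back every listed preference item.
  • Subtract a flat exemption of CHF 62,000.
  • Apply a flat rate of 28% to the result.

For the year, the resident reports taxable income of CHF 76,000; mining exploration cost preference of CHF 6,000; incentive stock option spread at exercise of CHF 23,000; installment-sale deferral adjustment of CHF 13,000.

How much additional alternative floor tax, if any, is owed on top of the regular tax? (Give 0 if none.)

CHF 0

Alternative floor tax:
  Adjusted income: CHF 76,000 + CHF 6,000 + CHF 23,000 + CHF 13,000 = CHF 118,000
  Less exemption CHF 62,000 → base CHF 56,000
  CHF 56,000 × 28% = CHF 15,680

Regular tax:
  CHF 11,000 × 11% = CHF 1,210
  CHF 28,000 × 19% = CHF 5,320
  CHF 37,000 × 27% = CHF 9,990
  → CHF 16,520

CHF 15,680 ≤ CHF 16,520, so no add-on is due.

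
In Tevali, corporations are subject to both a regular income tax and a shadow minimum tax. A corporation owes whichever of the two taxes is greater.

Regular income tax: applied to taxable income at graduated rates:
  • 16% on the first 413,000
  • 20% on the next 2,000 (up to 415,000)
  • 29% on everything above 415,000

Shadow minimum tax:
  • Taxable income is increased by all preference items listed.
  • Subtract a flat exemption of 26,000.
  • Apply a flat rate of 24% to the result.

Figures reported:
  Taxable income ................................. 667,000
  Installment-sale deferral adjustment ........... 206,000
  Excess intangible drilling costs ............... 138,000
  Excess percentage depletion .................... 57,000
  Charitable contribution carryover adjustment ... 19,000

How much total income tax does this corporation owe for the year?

Shadow minimum tax:
  Adjusted income: 667,000 + 206,000 + 138,000 + 57,000 + 19,000 = 1,087,000
  Less exemption 26,000 → base 1,061,000
  1,061,000 × 24% = 254,640

Regular income tax:
  413,000 × 16% = 66,080
  2,000 × 20% = 400
  252,000 × 29% = 73,080
  → 139,560

254,640 > 139,560, so the shadow minimum tax is the binding amount.

254,640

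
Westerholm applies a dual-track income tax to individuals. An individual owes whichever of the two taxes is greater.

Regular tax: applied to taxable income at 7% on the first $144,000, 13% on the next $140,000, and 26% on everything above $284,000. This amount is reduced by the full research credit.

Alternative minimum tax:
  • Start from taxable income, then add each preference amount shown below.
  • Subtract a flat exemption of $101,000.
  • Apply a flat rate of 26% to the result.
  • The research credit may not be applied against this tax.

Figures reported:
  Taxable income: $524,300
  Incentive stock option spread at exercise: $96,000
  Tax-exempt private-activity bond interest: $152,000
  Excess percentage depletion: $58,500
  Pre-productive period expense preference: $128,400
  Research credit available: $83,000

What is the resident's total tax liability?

$223,132

Regular tax:
  $144,000 × 7% = $10,080
  $140,000 × 13% = $18,200
  $240,300 × 26% = $62,478
  → $90,758
  Less research credit $83,000 → $7,758

Alternative minimum tax:
  Adjusted income: $524,300 + $96,000 + $152,000 + $58,500 + $128,400 = $959,200
  Less exemption $101,000 → base $858,200
  $858,200 × 26% = $223,132

$223,132 > $7,758, so the alternative minimum tax is the binding amount.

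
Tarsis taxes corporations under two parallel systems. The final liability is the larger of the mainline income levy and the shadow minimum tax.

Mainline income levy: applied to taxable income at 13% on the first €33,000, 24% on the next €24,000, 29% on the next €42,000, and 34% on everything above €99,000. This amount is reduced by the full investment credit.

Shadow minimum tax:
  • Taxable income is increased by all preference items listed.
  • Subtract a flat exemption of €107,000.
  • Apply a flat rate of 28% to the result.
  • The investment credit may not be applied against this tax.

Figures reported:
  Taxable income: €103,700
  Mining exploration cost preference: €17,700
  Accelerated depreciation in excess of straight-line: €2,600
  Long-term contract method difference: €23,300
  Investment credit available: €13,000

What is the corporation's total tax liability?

€11,284

Mainline income levy:
  €33,000 × 13% = €4,290
  €24,000 × 24% = €5,760
  €42,000 × 29% = €12,180
  €4,700 × 34% = €1,598
  → €23,828
  Less investment credit €13,000 → €10,828

Shadow minimum tax:
  Adjusted income: €103,700 + €17,700 + €2,600 + €23,300 = €147,300
  Less exemption €107,000 → base €40,300
  €40,300 × 28% = €11,284

€11,284 > €10,828, so the shadow minimum tax is the binding amount.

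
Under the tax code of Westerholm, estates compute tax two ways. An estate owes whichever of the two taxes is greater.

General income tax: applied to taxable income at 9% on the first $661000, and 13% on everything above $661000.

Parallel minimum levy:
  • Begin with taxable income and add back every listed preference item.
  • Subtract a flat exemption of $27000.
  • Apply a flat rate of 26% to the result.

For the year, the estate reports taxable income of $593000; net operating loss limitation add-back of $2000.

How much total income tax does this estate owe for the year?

$147680

General income tax:
  $593000 × 9% = $53370

Parallel minimum levy:
  Adjusted income: $593000 + $2000 = $595000
  Less exemption $27000 → base $568000
  $568000 × 26% = $147680

$147680 > $53370, so the parallel minimum levy is the binding amount.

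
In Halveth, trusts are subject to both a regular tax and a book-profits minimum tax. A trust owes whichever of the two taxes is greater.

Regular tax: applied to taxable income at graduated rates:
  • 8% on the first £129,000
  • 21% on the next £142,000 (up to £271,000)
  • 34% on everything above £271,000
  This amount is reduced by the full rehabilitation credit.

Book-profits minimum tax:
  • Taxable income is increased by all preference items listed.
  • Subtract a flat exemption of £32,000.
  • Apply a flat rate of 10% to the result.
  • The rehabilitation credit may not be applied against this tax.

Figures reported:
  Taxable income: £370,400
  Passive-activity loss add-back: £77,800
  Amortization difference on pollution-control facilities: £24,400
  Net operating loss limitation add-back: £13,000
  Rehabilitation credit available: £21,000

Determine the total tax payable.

£52,936

Regular tax:
  £129,000 × 8% = £10,320
  £142,000 × 21% = £29,820
  £99,400 × 34% = £33,796
  → £73,936
  Less rehabilitation credit £21,000 → £52,936

Book-profits minimum tax:
  Adjusted income: £370,400 + £77,800 + £24,400 + £13,000 = £485,600
  Less exemption £32,000 → base £453,600
  £453,600 × 10% = £45,360

£52,936 > £45,360, so the regular tax governs.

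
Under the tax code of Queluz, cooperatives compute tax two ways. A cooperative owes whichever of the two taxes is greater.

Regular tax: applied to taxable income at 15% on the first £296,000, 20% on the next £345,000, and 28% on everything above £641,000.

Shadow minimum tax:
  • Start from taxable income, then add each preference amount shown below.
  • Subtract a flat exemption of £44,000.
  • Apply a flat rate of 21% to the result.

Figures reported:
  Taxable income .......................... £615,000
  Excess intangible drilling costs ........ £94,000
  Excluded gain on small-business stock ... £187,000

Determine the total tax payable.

£178,920

Regular tax:
  £296,000 × 15% = £44,400
  £319,000 × 20% = £63,800
  → £108,200

Shadow minimum tax:
  Adjusted income: £615,000 + £94,000 + £187,000 = £896,000
  Less exemption £44,000 → base £852,000
  £852,000 × 21% = £178,920

£178,920 > £108,200, so the shadow minimum tax is the binding amount.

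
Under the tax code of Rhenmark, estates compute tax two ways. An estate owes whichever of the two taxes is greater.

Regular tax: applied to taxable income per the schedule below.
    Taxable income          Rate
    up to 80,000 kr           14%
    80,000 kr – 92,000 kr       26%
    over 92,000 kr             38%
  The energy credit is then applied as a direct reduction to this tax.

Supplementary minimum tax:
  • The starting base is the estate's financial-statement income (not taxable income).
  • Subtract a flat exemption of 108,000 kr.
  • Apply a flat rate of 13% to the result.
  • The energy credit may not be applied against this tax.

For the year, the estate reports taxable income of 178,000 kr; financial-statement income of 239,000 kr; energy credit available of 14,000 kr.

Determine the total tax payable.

Supplementary minimum tax:
  Base (financial-statement income): 239,000 kr
  Less exemption 108,000 kr → base 131,000 kr
  131,000 kr × 13% = 17,030 kr

Regular tax:
  80,000 kr × 14% = 11,200 kr
  12,000 kr × 26% = 3,120 kr
  86,000 kr × 38% = 32,680 kr
  → 47,000 kr
  Less energy credit 14,000 kr → 33,000 kr

33,000 kr > 17,030 kr, so the regular tax governs.

33,000 kr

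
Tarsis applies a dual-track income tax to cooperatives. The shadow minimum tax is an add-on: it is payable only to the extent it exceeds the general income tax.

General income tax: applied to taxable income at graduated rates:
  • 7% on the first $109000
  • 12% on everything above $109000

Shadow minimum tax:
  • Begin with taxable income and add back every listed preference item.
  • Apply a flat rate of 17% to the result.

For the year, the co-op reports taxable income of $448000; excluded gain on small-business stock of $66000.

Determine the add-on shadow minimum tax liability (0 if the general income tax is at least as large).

General income tax:
  $109000 × 7% = $7630
  $339000 × 12% = $40680
  → $48310

Shadow minimum tax:
  Adjusted income: $448000 + $66000 = $514000
  $514000 × 17% = $87380

Excess of shadow minimum tax over general income tax: $87380 − $48310 = $39070.

$39070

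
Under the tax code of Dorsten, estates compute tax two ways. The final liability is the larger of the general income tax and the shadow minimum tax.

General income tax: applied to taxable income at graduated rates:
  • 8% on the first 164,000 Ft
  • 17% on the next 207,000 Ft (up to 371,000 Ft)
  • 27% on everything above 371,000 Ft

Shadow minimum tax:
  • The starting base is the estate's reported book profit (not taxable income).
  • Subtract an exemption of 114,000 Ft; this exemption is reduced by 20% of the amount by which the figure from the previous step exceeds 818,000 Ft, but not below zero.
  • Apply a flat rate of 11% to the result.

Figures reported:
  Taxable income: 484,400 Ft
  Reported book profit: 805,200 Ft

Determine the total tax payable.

78,928 Ft

General income tax:
  164,000 Ft × 8% = 13,120 Ft
  207,000 Ft × 17% = 35,190 Ft
  113,400 Ft × 27% = 30,618 Ft
  → 78,928 Ft

Shadow minimum tax:
  Base (reported book profit): 805,200 Ft
  Exemption: 805,200 Ft ≤ 818,000 Ft, so full 114,000 Ft applies
  Base: 805,200 Ft − 114,000 Ft = 691,200 Ft
  691,200 Ft × 11% = 76,032 Ft

78,928 Ft > 76,032 Ft, so the general income tax governs.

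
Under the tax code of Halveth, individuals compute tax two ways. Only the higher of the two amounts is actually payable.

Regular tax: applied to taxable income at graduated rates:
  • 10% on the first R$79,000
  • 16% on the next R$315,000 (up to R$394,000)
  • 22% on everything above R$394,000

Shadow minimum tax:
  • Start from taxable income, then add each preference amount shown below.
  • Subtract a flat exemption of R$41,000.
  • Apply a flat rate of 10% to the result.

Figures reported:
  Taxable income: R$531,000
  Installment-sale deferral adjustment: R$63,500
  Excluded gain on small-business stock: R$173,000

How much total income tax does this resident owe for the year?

R$88,440

Shadow minimum tax:
  Adjusted income: R$531,000 + R$63,500 + R$173,000 = R$767,500
  Less exemption R$41,000 → base R$726,500
  R$726,500 × 10% = R$72,650

Regular tax:
  R$79,000 × 10% = R$7,900
  R$315,000 × 16% = R$50,400
  R$137,000 × 22% = R$30,140
  → R$88,440

R$88,440 > R$72,650, so the regular tax governs.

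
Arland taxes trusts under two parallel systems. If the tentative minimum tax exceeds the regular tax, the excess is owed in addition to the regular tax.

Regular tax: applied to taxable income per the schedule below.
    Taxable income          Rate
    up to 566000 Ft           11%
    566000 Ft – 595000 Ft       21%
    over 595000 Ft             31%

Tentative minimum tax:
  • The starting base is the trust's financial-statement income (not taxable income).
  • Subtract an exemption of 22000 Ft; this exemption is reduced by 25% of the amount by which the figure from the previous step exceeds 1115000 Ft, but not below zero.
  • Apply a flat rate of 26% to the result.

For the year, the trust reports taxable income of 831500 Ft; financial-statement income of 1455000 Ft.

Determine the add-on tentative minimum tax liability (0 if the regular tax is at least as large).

Regular tax:
  566000 Ft × 11% = 62260 Ft
  29000 Ft × 21% = 6090 Ft
  236500 Ft × 31% = 73315 Ft
  → 141665 Ft

Tentative minimum tax:
  Base (financial-statement income): 1455000 Ft
  Exemption: 25% × (1455000 Ft − 1115000 Ft) = 85000 Ft ≥ 22000 Ft, so the exemption is fully phased out
  Base: 1455000 Ft − 0 Ft = 1455000 Ft
  1455000 Ft × 26% = 378300 Ft

Excess of tentative minimum tax over regular tax: 378300 Ft − 141665 Ft = 236635 Ft.

236635 Ft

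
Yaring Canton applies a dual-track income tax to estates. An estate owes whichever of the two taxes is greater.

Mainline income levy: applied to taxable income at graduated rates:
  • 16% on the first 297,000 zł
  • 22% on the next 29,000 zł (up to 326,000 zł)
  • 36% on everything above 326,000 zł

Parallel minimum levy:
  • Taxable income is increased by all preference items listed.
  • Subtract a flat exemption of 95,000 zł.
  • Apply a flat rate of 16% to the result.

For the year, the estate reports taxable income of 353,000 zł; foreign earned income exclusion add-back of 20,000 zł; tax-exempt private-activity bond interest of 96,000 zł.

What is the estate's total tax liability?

63,620 zł

Parallel minimum levy:
  Adjusted income: 353,000 zł + 20,000 zł + 96,000 zł = 469,000 zł
  Less exemption 95,000 zł → base 374,000 zł
  374,000 zł × 16% = 59,840 zł

Mainline income levy:
  297,000 zł × 16% = 47,520 zł
  29,000 zł × 22% = 6,380 zł
  27,000 zł × 36% = 9,720 zł
  → 63,620 zł

63,620 zł > 59,840 zł, so the mainline income levy governs.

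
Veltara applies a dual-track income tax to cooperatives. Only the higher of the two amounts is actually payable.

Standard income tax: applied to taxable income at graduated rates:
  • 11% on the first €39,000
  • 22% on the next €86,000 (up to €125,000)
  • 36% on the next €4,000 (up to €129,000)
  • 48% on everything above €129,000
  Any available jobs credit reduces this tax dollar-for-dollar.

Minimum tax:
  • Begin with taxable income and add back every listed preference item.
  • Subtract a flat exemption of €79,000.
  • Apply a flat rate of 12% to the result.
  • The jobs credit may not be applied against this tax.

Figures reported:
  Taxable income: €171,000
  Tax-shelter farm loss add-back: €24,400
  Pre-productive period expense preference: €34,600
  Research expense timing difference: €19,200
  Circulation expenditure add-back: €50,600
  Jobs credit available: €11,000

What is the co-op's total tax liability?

€33,810

Minimum tax:
  Adjusted income: €171,000 + €24,400 + €34,600 + €19,200 + €50,600 = €299,800
  Less exemption €79,000 → base €220,800
  €220,800 × 12% = €26,496

Standard income tax:
  €39,000 × 11% = €4,290
  €86,000 × 22% = €18,920
  €4,000 × 36% = €1,440
  €42,000 × 48% = €20,160
  → €44,810
  Less jobs credit €11,000 → €33,810

€33,810 > €26,496, so the standard income tax governs.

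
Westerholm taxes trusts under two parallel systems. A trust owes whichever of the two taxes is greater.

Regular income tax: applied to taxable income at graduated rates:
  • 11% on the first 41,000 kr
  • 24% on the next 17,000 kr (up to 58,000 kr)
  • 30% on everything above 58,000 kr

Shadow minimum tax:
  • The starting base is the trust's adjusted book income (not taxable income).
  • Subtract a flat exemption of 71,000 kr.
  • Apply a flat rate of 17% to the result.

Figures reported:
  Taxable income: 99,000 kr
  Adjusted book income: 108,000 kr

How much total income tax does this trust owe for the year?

Shadow minimum tax:
  Base (adjusted book income): 108,000 kr
  Less exemption 71,000 kr → base 37,000 kr
  37,000 kr × 17% = 6,290 kr

Regular income tax:
  41,000 kr × 11% = 4,510 kr
  17,000 kr × 24% = 4,080 kr
  41,000 kr × 30% = 12,300 kr
  → 20,890 kr

20,890 kr > 6,290 kr, so the regular income tax governs.

20,890 kr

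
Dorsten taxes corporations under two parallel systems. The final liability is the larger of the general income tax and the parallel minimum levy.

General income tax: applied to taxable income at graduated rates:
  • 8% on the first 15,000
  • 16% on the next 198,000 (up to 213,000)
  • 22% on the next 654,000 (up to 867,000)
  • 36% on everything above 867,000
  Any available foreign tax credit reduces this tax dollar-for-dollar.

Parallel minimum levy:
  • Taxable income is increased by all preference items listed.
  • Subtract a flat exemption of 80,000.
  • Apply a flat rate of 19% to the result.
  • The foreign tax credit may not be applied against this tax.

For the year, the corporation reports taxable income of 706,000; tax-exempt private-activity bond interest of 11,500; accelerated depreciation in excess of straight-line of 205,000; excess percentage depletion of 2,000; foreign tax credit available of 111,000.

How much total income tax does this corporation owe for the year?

160,455

General income tax:
  15,000 × 8% = 1,200
  198,000 × 16% = 31,680
  493,000 × 22% = 108,460
  → 141,340
  Less foreign tax credit 111,000 → 30,340

Parallel minimum levy:
  Adjusted income: 706,000 + 11,500 + 205,000 + 2,000 = 924,500
  Less exemption 80,000 → base 844,500
  844,500 × 19% = 160,455

160,455 > 30,340, so the parallel minimum levy is the binding amount.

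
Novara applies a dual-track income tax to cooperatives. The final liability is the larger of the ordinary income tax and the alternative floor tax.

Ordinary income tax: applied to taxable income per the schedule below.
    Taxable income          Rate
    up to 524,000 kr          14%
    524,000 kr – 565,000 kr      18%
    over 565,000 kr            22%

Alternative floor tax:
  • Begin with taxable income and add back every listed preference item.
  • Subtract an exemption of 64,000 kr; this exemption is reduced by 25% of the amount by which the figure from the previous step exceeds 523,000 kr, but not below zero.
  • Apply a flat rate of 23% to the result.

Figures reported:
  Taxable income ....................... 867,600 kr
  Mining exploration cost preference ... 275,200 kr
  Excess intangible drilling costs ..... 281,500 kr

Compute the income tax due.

Ordinary income tax:
  524,000 kr × 14% = 73,360 kr
  41,000 kr × 18% = 7,380 kr
  302,600 kr × 22% = 66,572 kr
  → 147,312 kr

Alternative floor tax:
  Adjusted income: 867,600 kr + 275,200 kr + 281,500 kr = 1,424,300 kr
  Exemption: 25% × (1,424,300 kr − 523,000 kr) = 225,325 kr ≥ 64,000 kr, so the exemption is fully phased out
  Base: 1,424,300 kr − 0 kr = 1,424,300 kr
  1,424,300 kr × 23% = 327,589 kr

327,589 kr > 147,312 kr, so the alternative floor tax is the binding amount.

327,589 kr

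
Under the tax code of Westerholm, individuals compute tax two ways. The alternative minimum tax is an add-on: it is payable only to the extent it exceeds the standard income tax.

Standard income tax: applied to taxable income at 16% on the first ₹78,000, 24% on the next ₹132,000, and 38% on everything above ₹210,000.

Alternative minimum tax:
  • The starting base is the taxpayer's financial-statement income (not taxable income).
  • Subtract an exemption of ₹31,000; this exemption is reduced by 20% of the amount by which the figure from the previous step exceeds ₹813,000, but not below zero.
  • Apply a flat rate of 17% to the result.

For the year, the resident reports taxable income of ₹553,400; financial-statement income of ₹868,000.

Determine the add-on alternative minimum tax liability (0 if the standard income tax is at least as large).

₹0

Standard income tax:
  ₹78,000 × 16% = ₹12,480
  ₹132,000 × 24% = ₹31,680
  ₹343,400 × 38% = ₹130,492
  → ₹174,652

Alternative minimum tax:
  Base (financial-statement income): ₹868,000
  Exemption: ₹31,000 − 20% × (₹868,000 − ₹813,000) = ₹31,000 − ₹11,000 = ₹20,000
  Base: ₹868,000 − ₹20,000 = ₹848,000
  ₹848,000 × 17% = ₹144,160

₹144,160 ≤ ₹174,652, so no add-on is due.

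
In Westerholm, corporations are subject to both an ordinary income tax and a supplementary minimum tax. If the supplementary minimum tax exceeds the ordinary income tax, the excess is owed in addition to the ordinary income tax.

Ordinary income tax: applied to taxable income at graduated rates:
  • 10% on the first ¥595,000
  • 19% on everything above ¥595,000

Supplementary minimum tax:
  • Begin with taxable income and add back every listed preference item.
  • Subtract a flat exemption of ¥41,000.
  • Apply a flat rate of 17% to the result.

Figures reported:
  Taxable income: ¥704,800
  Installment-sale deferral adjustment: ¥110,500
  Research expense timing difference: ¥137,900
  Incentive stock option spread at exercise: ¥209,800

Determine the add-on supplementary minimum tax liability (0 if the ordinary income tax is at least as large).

Ordinary income tax:
  ¥595,000 × 10% = ¥59,500
  ¥109,800 × 19% = ¥20,862
  → ¥80,362

Supplementary minimum tax:
  Adjusted income: ¥704,800 + ¥110,500 + ¥137,900 + ¥209,800 = ¥1,163,000
  Less exemption ¥41,000 → base ¥1,122,000
  ¥1,122,000 × 17% = ¥190,740

Excess of supplementary minimum tax over ordinary income tax: ¥190,740 − ¥80,362 = ¥110,378.

¥110,378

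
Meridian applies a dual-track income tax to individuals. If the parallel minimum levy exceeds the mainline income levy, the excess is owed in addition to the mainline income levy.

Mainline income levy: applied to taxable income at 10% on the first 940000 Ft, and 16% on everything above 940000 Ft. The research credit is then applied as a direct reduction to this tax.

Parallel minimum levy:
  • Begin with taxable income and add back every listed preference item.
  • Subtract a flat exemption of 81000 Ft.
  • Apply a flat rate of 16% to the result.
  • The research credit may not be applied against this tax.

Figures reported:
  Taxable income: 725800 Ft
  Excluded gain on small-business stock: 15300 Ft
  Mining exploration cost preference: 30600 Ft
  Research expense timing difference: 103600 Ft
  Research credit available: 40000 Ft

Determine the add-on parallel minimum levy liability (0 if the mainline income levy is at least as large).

Mainline income levy:
  725800 Ft × 10% = 72580 Ft
  Less research credit 40000 Ft → 32580 Ft

Parallel minimum levy:
  Adjusted income: 725800 Ft + 15300 Ft + 30600 Ft + 103600 Ft = 875300 Ft
  Less exemption 81000 Ft → base 794300 Ft
  794300 Ft × 16% = 127088 Ft

Excess of parallel minimum levy over mainline income levy: 127088 Ft − 32580 Ft = 94508 Ft.

94508 Ft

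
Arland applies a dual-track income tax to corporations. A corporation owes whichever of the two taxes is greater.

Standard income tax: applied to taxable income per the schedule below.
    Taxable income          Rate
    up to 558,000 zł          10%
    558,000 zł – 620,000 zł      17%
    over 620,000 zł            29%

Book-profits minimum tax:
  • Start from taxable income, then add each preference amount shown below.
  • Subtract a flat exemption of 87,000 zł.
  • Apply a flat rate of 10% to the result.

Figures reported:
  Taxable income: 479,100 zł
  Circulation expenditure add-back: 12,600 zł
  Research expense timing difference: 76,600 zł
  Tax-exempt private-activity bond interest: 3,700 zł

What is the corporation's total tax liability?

Book-profits minimum tax:
  Adjusted income: 479,100 zł + 12,600 zł + 76,600 zł + 3,700 zł = 572,000 zł
  Less exemption 87,000 zł → base 485,000 zł
  485,000 zł × 10% = 48,500 zł

Standard income tax:
  479,100 zł × 10% = 47,910 zł

48,500 zł > 47,910 zł, so the book-profits minimum tax is the binding amount.

48,500 zł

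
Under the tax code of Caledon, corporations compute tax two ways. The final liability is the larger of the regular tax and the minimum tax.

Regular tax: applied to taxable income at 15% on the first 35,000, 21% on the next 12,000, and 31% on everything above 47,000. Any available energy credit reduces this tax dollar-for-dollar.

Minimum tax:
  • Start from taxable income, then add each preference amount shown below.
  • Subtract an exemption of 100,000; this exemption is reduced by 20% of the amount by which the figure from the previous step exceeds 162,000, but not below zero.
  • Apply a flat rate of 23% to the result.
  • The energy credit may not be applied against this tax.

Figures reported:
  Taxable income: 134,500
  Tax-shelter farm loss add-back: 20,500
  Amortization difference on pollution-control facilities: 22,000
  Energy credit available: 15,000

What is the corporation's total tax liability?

Minimum tax:
  Adjusted income: 134,500 + 20,500 + 22,000 = 177,000
  Exemption: 100,000 − 20% × (177,000 − 162,000) = 100,000 − 3,000 = 97,000
  Base: 177,000 − 97,000 = 80,000
  80,000 × 23% = 18,400

Regular tax:
  35,000 × 15% = 5,250
  12,000 × 21% = 2,520
  87,500 × 31% = 27,125
  → 34,895
  Less energy credit 15,000 → 19,895

19,895 > 18,400, so the regular tax governs.

19,895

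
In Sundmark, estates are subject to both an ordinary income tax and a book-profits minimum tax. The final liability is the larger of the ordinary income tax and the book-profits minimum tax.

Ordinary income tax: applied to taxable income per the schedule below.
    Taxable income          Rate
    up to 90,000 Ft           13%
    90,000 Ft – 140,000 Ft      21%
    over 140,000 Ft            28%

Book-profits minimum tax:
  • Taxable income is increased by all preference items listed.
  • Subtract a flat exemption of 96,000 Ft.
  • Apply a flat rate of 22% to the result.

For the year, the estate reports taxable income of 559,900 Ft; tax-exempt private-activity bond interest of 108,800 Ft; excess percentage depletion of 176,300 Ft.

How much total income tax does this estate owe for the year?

Book-profits minimum tax:
  Adjusted income: 559,900 Ft + 108,800 Ft + 176,300 Ft = 845,000 Ft
  Less exemption 96,000 Ft → base 749,000 Ft
  749,000 Ft × 22% = 164,780 Ft

Ordinary income tax:
  90,000 Ft × 13% = 11,700 Ft
  50,000 Ft × 21% = 10,500 Ft
  419,900 Ft × 28% = 117,572 Ft
  → 139,772 Ft

164,780 Ft > 139,772 Ft, so the book-profits minimum tax is the binding amount.

164,780 Ft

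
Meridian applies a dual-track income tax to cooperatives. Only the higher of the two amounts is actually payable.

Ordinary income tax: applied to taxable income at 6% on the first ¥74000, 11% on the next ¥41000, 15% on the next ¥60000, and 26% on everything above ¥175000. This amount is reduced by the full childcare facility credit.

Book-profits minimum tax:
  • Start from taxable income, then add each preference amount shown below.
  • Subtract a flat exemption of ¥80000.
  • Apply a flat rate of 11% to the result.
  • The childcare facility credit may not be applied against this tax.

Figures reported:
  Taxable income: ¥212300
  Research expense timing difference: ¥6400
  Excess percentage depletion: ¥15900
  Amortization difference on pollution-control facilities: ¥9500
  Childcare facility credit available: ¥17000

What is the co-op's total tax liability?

¥18051

Book-profits minimum tax:
  Adjusted income: ¥212300 + ¥6400 + ¥15900 + ¥9500 = ¥244100
  Less exemption ¥80000 → base ¥164100
  ¥164100 × 11% = ¥18051

Ordinary income tax:
  ¥74000 × 6% = ¥4440
  ¥41000 × 11% = ¥4510
  ¥60000 × 15% = ¥9000
  ¥37300 × 26% = ¥9698
  → ¥27648
  Less childcare facility credit ¥17000 → ¥10648

¥18051 > ¥10648, so the book-profits minimum tax is the binding amount.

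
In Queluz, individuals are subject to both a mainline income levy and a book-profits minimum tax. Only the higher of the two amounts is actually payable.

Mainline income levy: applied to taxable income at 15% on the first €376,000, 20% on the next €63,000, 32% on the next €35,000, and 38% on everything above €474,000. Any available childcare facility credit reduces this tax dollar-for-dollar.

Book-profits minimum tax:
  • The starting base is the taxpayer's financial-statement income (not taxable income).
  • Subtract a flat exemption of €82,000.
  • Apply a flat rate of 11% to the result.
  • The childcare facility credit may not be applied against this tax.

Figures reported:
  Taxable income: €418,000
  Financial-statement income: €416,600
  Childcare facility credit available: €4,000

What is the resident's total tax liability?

€60,800

Mainline income levy:
  €376,000 × 15% = €56,400
  €42,000 × 20% = €8,400
  → €64,800
  Less childcare facility credit €4,000 → €60,800

Book-profits minimum tax:
  Base (financial-statement income): €416,600
  Less exemption €82,000 → base €334,600
  €334,600 × 11% = €36,806

€60,800 > €36,806, so the mainline income levy governs.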